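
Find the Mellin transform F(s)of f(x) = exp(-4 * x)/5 gamma(s)/(5 * 4^s)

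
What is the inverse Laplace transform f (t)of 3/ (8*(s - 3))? 3*exp (3*t)/8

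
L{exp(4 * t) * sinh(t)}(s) 1/((s - 4)^2 - 1)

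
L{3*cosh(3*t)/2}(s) 3*s/(2*(s^2 - 9))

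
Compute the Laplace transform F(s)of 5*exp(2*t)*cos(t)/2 5*(s - 2)/(2*((s - 2)^2 + 1))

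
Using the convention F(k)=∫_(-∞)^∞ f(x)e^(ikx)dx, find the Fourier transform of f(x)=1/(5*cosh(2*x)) pi/(10*cosh(pi*k/4))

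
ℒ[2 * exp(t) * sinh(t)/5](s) 2/(5 * s * (s - 2))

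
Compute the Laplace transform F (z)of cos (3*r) z/ (z^2 + 9)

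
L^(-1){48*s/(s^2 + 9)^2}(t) 8*t*sin(3*t)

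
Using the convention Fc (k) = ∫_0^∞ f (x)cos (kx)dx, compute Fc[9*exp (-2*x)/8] 9/ (4*(k^2 + 4))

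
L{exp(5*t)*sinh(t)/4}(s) 1/(4*((s - 5)^2 - 1))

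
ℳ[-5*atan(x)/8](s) 5*pi*sec(pi*s/2)/(16*s)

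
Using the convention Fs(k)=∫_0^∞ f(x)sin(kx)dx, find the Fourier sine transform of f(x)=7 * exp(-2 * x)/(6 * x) 7 * atan(k/2)/6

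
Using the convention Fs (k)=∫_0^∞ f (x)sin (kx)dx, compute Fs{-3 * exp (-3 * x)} -3 * k/ (k^2 + 9)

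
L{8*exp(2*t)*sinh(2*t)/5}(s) 16/(5*s*(s - 4))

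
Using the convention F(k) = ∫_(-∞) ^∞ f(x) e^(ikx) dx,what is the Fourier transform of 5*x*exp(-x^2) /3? 5*I*sqrt(pi)*k*exp(-k^2/4) /6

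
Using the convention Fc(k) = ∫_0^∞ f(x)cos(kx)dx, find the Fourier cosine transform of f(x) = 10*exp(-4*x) 40/(k^2+16)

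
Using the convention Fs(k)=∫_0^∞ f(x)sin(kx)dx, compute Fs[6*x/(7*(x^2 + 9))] 3*pi*exp(-3*k)/7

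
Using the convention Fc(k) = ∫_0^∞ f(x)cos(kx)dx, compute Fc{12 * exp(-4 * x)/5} 48/(5 * (k^2+16))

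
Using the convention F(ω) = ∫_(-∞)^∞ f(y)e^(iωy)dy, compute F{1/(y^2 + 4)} pi * exp(-2 * Abs(ω))/2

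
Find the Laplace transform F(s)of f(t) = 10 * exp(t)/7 10/(7 * (s - 1))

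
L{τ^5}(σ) 120/σ^6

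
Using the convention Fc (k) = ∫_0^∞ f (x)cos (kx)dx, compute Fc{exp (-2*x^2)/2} sqrt (2)*sqrt (pi)*exp (-k^2/8)/8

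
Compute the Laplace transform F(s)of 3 3/s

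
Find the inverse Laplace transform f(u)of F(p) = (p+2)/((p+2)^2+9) exp(-2*u)*cos(3*u)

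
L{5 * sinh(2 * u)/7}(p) 10/(7 * (p^2-4))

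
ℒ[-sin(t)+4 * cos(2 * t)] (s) 4 * s/(s^2+4) - 1/(s^2+1)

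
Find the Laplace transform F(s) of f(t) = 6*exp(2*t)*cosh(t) 6*(s - 2) /((s - 2) ^2 - 1) 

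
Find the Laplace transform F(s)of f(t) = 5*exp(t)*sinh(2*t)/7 10/(7*((s - 1)^2 - 4))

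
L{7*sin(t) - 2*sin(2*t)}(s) 7/(s^2 + 1) - 4/(s^2 + 4)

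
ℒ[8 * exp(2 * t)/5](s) 8/(5 * (s - 2))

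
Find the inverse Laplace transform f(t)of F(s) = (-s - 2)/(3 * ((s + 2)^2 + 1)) -exp(-2 * t) * cos(t)/3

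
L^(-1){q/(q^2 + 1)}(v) cos(v)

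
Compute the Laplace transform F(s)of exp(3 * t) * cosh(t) (s - 3)/((s - 3)^2 - 1)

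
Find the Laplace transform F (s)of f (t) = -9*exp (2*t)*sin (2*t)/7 -18/ (7*(s - 2)^2 + 28)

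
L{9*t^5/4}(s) 270/s^6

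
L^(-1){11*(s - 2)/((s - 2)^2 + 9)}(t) 11*exp(2*t)*cos(3*t)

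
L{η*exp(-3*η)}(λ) (λ + 3)^(-2)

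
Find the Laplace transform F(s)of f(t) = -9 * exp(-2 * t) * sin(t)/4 -9/(4 * (s + 2)^2 + 4)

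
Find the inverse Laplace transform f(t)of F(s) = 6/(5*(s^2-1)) 6*sinh(t)/5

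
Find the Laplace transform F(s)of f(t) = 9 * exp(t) 9/(s - 1)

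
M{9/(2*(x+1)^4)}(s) 3*gamma(s)*gamma(4 - s)/4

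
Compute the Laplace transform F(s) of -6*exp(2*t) -6/(s - 2) 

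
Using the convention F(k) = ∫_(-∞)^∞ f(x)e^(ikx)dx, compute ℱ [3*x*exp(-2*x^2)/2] 3*sqrt(2)*I*sqrt(pi)*k*exp(-k^2/8)/16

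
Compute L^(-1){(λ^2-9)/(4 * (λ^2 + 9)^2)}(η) η * cos(3 * η)/4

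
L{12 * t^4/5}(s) 288/(5 * s^5) 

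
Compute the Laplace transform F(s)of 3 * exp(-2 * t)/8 3/(8 * (s + 2))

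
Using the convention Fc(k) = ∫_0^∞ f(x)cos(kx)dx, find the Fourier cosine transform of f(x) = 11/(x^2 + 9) 11 * pi * exp(-3 * k)/6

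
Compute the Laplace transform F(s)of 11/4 11/(4 * s)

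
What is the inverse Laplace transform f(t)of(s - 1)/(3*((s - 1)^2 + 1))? exp(t)*cos(t)/3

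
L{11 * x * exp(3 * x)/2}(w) 11/(2 * (w - 3)^2)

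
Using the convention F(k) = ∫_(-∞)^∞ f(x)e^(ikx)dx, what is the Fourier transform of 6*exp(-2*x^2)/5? 3*sqrt(2)*sqrt(pi)*exp(-k^2/8)/5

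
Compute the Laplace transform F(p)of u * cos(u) (p^2 - 1)/(p^2 + 1)^2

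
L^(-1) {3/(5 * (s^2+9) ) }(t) sin(3 * t) /5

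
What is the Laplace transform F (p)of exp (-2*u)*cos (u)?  (p + 2)/ ( (p + 2)^2 + 1)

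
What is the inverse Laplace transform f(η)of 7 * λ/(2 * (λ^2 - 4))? 7 * cosh(2 * η)/2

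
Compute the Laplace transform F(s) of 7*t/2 7/(2*s^2) 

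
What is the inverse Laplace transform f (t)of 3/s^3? 3*t^2/2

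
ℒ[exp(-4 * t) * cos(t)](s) (s + 4)/((s + 4)^2 + 1)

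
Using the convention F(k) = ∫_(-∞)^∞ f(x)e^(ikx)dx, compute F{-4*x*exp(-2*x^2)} -sqrt(2)*I*sqrt(pi)*k*exp(-k^2/8)/2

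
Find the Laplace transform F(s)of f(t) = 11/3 11/(3 * s)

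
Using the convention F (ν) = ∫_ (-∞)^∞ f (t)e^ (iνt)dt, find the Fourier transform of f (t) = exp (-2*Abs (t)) 4/ (ν^2 + 4)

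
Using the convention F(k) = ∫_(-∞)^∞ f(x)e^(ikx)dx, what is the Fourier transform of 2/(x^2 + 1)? 2 * pi * exp(-Abs(k))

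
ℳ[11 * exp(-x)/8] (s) 11 * gamma(s)/8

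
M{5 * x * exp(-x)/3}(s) 5 * gamma(s + 1)/3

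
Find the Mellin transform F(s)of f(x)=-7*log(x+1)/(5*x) 7*pi*csc(pi*s)/(5*(s - 1))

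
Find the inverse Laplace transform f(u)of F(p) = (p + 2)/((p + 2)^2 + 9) exp(-2 * u) * cos(3 * u)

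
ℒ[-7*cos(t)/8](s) -7*s/(8*s^2+8)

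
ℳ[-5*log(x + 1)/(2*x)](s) 5*pi*csc(pi*s)/(2*(s - 1))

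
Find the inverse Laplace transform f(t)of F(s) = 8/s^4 4*t^3/3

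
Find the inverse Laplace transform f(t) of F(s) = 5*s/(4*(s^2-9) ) 5*cosh(3*t) /4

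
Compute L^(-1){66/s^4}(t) 11*t^3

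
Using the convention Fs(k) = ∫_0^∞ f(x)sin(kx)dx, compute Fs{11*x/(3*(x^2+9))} 11*pi*exp(-3*k)/6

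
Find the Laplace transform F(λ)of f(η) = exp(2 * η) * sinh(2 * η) 2/(λ * (λ - 4))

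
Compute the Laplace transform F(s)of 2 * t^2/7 4/(7 * s^3)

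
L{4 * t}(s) 4/s^2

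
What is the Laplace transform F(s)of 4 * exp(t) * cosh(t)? 4 * (s - 1)/(s * (s - 2))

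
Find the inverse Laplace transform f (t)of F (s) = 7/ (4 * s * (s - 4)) 7 * exp (2 * t) * sinh (2 * t)/8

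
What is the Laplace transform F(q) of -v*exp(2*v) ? -1/(q - 2) ^2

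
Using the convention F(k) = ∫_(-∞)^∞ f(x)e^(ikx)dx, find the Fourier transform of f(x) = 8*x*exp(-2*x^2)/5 sqrt(2)*I*sqrt(pi)*k*exp(-k^2/8)/5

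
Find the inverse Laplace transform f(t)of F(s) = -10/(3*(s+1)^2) -10*t*exp(-t)/3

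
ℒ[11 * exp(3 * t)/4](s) 11/(4 * (s - 3))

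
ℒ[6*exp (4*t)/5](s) 6/ (5*(s - 4))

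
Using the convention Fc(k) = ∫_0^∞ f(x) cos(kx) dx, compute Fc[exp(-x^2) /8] sqrt(pi) * exp(-k^2/4) /16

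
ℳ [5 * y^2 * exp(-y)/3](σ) 5 * gamma(σ + 2)/3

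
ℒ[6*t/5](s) 6/(5*s^2)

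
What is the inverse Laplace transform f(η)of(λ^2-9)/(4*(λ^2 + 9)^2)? η*cos(3*η)/4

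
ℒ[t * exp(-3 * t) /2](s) 1/(2 * (s + 3) ^2) 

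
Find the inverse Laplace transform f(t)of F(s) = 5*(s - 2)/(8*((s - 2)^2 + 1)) 5*exp(2*t)*cos(t)/8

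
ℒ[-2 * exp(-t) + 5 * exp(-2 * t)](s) 5/(s + 2) - 2/(s + 1)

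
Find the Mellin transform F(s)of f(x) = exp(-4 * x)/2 gamma(s)/(2 * 2^(2 * s))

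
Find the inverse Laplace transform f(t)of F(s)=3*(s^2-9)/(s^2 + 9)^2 3*t*cos(3*t)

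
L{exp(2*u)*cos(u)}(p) (p - 2)/((p - 2)^2+1)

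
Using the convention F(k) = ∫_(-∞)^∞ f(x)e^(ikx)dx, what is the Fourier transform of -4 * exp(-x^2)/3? -4 * sqrt(pi) * exp(-k^2/4)/3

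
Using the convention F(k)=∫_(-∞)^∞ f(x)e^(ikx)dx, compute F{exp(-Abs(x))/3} 2/(3*(k^2 + 1))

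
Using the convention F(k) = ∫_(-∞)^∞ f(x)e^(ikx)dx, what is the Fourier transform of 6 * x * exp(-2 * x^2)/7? 3 * sqrt(2) * I * sqrt(pi) * k * exp(-k^2/8)/28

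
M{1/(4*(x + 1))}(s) pi*csc(pi*s)/4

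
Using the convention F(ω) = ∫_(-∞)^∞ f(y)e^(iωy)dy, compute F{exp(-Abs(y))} 2/(ω^2 + 1)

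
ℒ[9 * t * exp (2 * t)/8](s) 9/ (8 * (s - 2)^2)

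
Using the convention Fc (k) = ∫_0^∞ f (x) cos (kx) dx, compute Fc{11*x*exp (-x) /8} 11*(1 - k^2) / (8*(k^2 + 1) ^2) 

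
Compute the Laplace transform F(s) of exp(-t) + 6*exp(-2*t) 6/(s + 2) + 1/(s + 1) 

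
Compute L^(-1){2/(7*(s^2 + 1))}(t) 2*sin(t)/7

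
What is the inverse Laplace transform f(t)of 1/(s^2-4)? sinh(2 * t)/2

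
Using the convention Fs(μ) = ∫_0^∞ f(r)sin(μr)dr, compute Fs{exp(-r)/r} atan(μ)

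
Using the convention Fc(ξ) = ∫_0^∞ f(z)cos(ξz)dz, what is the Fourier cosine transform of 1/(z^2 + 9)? pi*exp(-3*ξ)/6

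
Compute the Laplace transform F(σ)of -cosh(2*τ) -σ/(σ^2 - 4)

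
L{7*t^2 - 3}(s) 14/s^3 - 3/s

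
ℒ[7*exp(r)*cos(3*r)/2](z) 7*(z - 1)/(2*((z - 1)^2 + 9))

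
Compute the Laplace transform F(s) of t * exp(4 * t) (s - 4) ^(-2) 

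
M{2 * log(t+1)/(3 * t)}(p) -2 * pi * csc(pi * p)/(3 * p - 3)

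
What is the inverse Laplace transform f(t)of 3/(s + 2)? 3*exp(-2*t)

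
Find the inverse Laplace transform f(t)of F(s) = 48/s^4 8*t^3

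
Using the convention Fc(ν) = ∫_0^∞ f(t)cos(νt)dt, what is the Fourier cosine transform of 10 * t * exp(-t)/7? 10 * (1 - ν^2)/(7 * (ν^2 + 1)^2)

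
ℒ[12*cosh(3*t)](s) 12*s/(s^2 - 9)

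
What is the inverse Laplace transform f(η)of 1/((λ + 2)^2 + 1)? exp(-2 * η) * sin(η)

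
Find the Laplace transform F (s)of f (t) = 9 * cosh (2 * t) 9 * s/ (s^2-4)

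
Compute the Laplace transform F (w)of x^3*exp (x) 6/ (w - 1)^4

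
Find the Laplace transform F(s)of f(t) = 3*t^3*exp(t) 18/(s - 1)^4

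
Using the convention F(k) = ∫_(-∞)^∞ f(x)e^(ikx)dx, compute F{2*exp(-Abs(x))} 4/(k^2 + 1)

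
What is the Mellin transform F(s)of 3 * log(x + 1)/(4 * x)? -3 * pi * csc(pi * s)/(4 * s - 4)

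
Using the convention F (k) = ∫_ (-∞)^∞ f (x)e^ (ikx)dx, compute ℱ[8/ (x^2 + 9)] 8*pi*exp (-3*Abs (k))/3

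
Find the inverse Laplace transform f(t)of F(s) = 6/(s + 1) 6 * exp(-t)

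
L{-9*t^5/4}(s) -270/s^6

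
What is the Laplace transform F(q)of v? q^(-2)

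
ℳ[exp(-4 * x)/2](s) gamma(s)/(2 * 2^(2 * s))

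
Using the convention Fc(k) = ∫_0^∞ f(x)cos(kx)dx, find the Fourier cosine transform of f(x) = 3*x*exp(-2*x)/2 3*(4 - k^2)/(2*(k^2 + 4)^2)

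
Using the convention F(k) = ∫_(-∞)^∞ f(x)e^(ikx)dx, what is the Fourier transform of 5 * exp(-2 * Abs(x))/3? 20/(3 * (k^2 + 4))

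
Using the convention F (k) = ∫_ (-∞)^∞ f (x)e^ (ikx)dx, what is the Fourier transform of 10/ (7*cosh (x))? 10*pi/ (7*cosh (pi*k/2))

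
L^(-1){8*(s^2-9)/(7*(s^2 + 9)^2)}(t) 8*t*cos(3*t)/7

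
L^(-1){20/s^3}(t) 10*t^2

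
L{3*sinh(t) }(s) 3/(s^2-1) 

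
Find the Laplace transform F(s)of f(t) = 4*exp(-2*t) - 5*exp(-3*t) 4/(s+2) - 5/(s+3)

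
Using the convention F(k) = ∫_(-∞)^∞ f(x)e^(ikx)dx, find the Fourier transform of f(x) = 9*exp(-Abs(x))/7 18/(7*(k^2 + 1))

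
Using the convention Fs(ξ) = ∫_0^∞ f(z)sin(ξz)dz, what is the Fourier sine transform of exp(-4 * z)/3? ξ/(3 * (ξ^2+16))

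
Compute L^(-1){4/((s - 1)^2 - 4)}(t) 2 * exp(t) * sinh(2 * t)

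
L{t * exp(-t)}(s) (s + 1)^(-2)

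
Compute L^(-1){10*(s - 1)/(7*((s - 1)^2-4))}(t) 10*exp(t)*cosh(2*t)/7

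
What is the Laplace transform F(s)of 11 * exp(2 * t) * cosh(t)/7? 11 * (s - 2)/(7 * ((s - 2)^2-1))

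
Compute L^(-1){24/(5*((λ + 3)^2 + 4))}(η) 12*exp(-3*η)*sin(2*η)/5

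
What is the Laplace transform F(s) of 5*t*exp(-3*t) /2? 5/(2*(s + 3) ^2) 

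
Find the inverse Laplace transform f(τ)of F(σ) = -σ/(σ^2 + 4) -cos(2 * τ)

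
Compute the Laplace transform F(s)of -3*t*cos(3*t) 3*(9 - s^2)/(s^2+9)^2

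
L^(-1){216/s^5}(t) 9*t^4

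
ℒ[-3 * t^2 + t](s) s^(-2) - 6/s^3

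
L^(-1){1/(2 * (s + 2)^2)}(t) t * exp(-2 * t)/2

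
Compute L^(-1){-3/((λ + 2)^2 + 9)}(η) -exp(-2*η)*sin(3*η)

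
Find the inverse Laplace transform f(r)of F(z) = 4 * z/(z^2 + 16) 4 * cos(4 * r)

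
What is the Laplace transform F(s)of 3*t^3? 18/s^4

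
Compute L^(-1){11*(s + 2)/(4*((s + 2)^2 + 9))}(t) 11*exp(-2*t)*cos(3*t)/4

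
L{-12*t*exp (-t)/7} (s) -12/ (7*(s+1)^2)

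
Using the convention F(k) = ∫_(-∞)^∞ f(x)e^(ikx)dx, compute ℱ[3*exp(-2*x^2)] 3*sqrt(2)*sqrt(pi)*exp(-k^2/8)/2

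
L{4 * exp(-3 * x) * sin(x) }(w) 4/((w + 3) ^2 + 1) 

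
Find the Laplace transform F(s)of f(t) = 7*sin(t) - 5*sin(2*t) 7/(s^2 + 1) - 10/(s^2 + 4)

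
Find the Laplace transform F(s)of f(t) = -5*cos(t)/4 -5*s/(4*s^2 + 4)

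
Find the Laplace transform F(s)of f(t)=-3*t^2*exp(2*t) -6/(s - 2)^3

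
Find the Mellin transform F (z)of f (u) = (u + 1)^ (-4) gamma (z)*gamma (4 - z)/6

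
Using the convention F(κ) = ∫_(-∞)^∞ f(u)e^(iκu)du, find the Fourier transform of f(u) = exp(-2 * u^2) sqrt(2) * sqrt(pi) * exp(-κ^2/8)/2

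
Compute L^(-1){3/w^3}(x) 3*x^2/2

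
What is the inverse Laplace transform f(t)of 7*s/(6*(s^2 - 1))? 7*cosh(t)/6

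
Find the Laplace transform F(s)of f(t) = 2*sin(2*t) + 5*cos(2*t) 5*s/(s^2 + 4) + 4/(s^2 + 4)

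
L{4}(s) 4/s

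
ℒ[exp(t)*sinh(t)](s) 1/(s*(s - 2))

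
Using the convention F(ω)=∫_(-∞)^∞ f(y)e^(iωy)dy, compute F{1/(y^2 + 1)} pi*exp(-Abs(ω))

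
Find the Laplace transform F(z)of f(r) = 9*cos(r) 9*z/(z^2 + 1)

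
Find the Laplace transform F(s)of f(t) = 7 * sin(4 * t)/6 14/(3 * (s^2 + 16))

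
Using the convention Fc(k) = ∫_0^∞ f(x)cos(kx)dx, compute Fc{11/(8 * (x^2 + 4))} 11 * pi * exp(-2 * k)/32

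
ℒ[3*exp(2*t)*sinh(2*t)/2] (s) 3/(s*(s - 4))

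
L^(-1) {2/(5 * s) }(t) 2/5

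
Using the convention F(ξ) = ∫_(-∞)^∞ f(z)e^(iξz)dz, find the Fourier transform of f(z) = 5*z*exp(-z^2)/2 5*I*sqrt(pi)*ξ*exp(-ξ^2/4)/4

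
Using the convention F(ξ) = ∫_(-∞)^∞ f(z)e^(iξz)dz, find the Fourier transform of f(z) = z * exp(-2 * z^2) sqrt(2) * I * sqrt(pi) * ξ * exp(-ξ^2/8)/8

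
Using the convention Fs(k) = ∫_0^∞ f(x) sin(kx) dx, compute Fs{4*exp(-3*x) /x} 4*atan(k/3) 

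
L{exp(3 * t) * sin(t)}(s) 1/((s - 3)^2 + 1)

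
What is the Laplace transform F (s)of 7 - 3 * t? 7/s - 3/s^2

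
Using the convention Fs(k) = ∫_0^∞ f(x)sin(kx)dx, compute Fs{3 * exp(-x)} 3 * k/(k^2 + 1)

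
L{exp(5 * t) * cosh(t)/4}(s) (s - 5)/(4 * ((s - 5)^2-1))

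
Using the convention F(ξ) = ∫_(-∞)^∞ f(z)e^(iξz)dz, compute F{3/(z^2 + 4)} 3*pi*exp(-2*Abs(ξ))/2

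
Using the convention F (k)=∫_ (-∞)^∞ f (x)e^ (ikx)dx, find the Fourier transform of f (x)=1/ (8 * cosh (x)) pi/ (8 * cosh (pi * k/2))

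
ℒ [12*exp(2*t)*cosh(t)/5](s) 12*(s - 2)/(5*((s - 2)^2 - 1))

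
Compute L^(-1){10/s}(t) 10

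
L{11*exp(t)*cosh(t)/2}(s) 11*(s - 1)/(2*s*(s - 2))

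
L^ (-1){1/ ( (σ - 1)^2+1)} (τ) exp (τ) * sin (τ)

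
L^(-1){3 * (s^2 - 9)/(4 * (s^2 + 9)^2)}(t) 3 * t * cos(3 * t)/4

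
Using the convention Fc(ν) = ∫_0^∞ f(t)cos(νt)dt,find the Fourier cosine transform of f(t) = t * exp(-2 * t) (4 - ν^2)/(ν^2 + 4)^2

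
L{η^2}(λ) 2/λ^3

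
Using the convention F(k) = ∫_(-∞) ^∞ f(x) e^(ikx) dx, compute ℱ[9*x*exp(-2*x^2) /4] 9*sqrt(2)*I*sqrt(pi)*k*exp(-k^2/8) /32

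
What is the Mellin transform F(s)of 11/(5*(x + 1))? 11*pi*csc(pi*s)/5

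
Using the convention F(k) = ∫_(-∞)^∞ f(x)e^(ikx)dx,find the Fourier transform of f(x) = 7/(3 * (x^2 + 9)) 7 * pi * exp(-3 * Abs(k))/9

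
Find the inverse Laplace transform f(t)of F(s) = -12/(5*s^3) -6*t^2/5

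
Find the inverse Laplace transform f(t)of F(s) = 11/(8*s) 11/8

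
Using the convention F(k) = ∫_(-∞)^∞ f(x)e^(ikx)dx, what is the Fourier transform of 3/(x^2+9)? pi * exp(-3 * Abs(k))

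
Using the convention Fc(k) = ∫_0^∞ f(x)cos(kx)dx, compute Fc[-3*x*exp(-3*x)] 3*(k^2-9)/(k^2+9)^2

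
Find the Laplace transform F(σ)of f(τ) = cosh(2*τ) σ/(σ^2 - 4)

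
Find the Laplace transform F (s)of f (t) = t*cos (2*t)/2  (s^2 - 4)/ (2*(s^2 + 4)^2)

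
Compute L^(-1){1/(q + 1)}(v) exp(-v)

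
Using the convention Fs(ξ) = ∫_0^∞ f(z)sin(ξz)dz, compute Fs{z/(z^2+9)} pi*exp(-3*ξ)/2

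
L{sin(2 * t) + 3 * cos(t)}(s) 3 * s/(s^2 + 1) + 2/(s^2 + 4)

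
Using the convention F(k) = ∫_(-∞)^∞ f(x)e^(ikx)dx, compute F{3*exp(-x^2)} 3*sqrt(pi)*exp(-k^2/4)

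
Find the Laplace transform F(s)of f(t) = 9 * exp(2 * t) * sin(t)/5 9/(5 * ((s - 2)^2 + 1))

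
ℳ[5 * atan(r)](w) -5 * pi * sec(pi * w/2)/(2 * w)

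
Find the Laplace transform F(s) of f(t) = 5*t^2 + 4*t 10/s^3 + 4/s^2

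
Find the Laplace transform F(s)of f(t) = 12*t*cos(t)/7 12*(s^2-1)/(7*(s^2 + 1)^2)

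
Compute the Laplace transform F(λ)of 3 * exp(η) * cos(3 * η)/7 3 * (λ - 1)/(7 * ((λ - 1)^2 + 9))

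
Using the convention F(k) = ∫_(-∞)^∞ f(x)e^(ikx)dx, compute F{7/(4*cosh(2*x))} 7*pi/(8*cosh(pi*k/4))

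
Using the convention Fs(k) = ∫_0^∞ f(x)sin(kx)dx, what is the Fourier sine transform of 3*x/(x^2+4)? 3*pi*exp(-2*k)/2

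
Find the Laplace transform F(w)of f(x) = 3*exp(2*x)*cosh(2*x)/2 3*(w - 2)/(2*w*(w - 4))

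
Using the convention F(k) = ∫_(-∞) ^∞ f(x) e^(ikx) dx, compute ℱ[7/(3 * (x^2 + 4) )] 7 * pi * exp(-2 * Abs(k) ) /6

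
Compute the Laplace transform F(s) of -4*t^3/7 -24/(7*s^4) 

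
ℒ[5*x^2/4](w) 5/(2*w^3)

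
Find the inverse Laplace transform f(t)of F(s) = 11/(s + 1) 11*exp(-t)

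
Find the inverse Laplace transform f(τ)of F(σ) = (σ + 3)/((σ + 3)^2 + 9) exp(-3 * τ) * cos(3 * τ)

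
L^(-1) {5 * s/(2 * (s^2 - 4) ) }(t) 5 * cosh(2 * t) /2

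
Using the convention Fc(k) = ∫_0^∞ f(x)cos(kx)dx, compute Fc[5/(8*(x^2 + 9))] 5*pi*exp(-3*k)/48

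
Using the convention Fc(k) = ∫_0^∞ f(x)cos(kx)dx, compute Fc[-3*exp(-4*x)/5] -12/(5*k^2 + 80)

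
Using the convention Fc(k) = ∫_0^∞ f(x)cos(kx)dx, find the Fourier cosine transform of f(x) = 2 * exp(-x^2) sqrt(pi) * exp(-k^2/4)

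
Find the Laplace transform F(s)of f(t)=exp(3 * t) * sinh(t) 1/((s - 3)^2 - 1)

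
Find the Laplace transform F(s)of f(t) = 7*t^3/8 21/(4*s^4)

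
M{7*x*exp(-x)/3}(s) 7*gamma(s + 1)/3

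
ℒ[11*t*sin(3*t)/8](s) 33*s/(4*(s^2+9)^2)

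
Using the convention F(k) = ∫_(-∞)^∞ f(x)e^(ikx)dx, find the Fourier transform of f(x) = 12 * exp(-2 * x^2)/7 6 * sqrt(2) * sqrt(pi) * exp(-k^2/8)/7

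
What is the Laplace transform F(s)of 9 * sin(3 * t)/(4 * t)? 9 * atan(3/s)/4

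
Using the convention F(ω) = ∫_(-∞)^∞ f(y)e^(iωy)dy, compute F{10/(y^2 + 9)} 10 * pi * exp(-3 * Abs(ω))/3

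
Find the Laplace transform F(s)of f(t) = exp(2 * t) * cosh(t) (s - 2)/((s - 2)^2 - 1)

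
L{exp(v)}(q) 1/(q - 1)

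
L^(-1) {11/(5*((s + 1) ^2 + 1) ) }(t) 11*exp(-t)*sin(t) /5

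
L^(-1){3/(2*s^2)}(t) 3*t/2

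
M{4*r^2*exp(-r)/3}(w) 4*gamma(w+2)/3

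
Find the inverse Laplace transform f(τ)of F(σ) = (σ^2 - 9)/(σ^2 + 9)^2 τ*cos(3*τ)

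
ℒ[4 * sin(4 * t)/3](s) 16/(3 * (s^2 + 16))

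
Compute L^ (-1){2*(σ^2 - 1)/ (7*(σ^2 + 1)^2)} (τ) 2*τ*cos (τ)/7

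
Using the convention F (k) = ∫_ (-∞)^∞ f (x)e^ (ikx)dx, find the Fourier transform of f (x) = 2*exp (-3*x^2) 2*sqrt (3)*sqrt (pi)*exp (-k^2/12)/3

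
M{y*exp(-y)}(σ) gamma(σ+1)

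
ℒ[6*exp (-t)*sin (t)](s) 6/ ( (s + 1) ^2 + 1) 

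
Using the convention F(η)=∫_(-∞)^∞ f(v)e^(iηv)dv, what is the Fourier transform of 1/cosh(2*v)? pi/(2*cosh(pi*η/4))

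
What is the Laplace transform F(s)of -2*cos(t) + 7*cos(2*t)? 7*s/(s^2 + 4)-2*s/(s^2 + 1)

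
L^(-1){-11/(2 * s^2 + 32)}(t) -11 * sin(4 * t)/8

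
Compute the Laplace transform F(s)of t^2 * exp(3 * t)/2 (s - 3)^(-3)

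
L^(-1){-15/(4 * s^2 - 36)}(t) -5 * sinh(3 * t)/4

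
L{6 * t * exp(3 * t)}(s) 6/(s - 3)^2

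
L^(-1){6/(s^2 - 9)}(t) 2 * sinh(3 * t)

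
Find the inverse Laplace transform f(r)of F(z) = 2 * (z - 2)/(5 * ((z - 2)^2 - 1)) 2 * exp(2 * r) * cosh(r)/5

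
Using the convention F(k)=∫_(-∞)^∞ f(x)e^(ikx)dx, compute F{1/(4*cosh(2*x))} pi/(8*cosh(pi*k/4))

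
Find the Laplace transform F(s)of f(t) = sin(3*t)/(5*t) atan(3/s)/5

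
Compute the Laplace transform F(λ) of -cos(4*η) -λ/(λ^2 + 16) 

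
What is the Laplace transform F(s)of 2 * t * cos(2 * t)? 2 * (s^2 - 4)/(s^2 + 4)^2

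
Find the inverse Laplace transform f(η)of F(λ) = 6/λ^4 η^3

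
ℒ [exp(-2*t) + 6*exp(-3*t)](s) 6/(s + 3) + 1/(s + 2)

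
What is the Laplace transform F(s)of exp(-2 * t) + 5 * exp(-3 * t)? 5/(s + 3) + 1/(s + 2)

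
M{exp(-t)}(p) gamma(p)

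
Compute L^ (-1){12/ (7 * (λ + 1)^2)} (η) 12 * η * exp (-η)/7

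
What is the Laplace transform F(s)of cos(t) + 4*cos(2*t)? s/(s^2 + 1) + 4*s/(s^2 + 4)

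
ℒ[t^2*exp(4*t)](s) 2/(s - 4)^3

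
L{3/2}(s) 3/(2*s)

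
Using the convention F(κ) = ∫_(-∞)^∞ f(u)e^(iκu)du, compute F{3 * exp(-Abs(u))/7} 6/(7 * (κ^2 + 1))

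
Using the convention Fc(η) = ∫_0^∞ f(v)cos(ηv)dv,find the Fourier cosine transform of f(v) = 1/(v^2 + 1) pi * exp(-η)/2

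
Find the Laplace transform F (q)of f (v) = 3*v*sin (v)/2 3*q/ (q^2 + 1)^2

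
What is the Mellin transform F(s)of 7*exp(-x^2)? 7*gamma(s/2)/2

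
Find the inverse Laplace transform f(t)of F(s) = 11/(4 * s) 11/4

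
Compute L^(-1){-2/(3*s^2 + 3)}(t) -2*sin(t)/3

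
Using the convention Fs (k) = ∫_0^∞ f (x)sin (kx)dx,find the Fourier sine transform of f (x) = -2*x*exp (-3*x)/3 -4*k/ (k^2 + 9)^2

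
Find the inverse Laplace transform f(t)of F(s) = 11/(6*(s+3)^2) 11*t*exp(-3*t)/6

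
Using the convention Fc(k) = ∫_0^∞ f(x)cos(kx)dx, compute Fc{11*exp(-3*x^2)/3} 11*sqrt(3)*sqrt(pi)*exp(-k^2/12)/18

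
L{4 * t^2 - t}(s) 8/s^3 - 1/s^2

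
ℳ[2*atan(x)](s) -pi*sec(pi*s/2)/s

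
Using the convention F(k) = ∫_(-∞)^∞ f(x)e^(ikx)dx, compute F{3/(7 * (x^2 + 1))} 3 * pi * exp(-Abs(k))/7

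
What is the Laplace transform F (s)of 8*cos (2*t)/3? 8*s/ (3*(s^2 + 4))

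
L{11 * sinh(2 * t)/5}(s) 22/(5 * (s^2 - 4))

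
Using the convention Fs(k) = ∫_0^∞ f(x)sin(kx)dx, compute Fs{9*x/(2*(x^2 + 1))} 9*pi*exp(-k)/4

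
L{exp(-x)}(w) 1/(w + 1)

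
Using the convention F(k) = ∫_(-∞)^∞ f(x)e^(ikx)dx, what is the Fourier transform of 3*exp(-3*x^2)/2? sqrt(3)*sqrt(pi)*exp(-k^2/12)/2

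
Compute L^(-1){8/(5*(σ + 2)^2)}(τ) 8*τ*exp(-2*τ)/5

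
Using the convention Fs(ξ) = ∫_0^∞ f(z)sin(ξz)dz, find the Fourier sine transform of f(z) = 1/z pi/2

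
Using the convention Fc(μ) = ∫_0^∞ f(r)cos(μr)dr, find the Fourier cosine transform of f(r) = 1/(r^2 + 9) pi*exp(-3*μ)/6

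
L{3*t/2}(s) 3/(2*s^2)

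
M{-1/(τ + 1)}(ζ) -pi * csc(pi * ζ)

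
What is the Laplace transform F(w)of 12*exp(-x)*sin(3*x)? 36/((w + 1)^2 + 9)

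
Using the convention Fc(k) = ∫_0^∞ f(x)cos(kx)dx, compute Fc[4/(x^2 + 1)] 2*pi*exp(-k)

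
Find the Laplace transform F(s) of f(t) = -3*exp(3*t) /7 -3/(7*s - 21) 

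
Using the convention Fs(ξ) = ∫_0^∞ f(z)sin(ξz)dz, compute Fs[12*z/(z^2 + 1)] 6*pi*exp(-ξ)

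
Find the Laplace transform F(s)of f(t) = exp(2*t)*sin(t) 1/((s - 2)^2+1)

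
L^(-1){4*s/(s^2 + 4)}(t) 4*cos(2*t)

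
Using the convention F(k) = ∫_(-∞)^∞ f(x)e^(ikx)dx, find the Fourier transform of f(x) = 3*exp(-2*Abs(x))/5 12/(5*(k^2 + 4))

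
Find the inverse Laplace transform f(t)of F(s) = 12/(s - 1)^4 2 * t^3 * exp(t)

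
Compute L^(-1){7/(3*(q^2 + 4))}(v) 7*sin(2*v)/6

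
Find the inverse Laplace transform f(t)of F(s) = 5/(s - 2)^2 5 * t * exp(2 * t)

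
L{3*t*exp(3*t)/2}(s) 3/(2*(s - 3)^2)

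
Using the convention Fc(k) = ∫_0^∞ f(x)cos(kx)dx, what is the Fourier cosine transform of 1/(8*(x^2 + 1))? pi*exp(-k)/16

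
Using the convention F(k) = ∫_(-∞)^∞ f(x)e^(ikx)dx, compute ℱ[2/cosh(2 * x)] pi/cosh(pi * k/4)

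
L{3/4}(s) 3/(4*s)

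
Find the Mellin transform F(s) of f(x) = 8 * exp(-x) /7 8 * gamma(s) /7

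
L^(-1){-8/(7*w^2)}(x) -8*x/7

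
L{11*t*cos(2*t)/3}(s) 11*(s^2 - 4)/(3*(s^2 + 4)^2)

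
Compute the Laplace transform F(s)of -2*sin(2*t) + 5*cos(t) 5*s/(s^2 + 1) - 4/(s^2 + 4)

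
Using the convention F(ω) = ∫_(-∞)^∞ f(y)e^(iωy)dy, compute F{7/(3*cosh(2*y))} 7*pi/(6*cosh(pi*ω/4))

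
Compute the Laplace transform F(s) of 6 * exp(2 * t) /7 6/(7 * (s - 2) ) 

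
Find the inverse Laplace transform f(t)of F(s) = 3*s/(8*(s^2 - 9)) 3*cosh(3*t)/8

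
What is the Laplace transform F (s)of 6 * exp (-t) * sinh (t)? 6/ (s * (s + 2))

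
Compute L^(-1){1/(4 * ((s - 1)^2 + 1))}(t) exp(t) * sin(t)/4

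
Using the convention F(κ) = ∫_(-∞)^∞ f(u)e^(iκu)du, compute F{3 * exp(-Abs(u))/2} 3/(κ^2+1)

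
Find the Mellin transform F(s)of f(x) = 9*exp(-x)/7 9*gamma(s)/7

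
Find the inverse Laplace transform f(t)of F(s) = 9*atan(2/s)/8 9*sin(2*t)/(8*t)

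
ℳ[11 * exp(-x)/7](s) 11 * gamma(s)/7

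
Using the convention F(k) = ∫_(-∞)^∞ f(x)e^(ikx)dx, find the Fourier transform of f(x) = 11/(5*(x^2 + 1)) 11*pi*exp(-Abs(k))/5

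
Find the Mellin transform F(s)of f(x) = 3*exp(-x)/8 3*gamma(s)/8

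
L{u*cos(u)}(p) (p^2-1)/(p^2 + 1)^2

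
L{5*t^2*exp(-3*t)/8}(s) 5/(4*(s + 3)^3)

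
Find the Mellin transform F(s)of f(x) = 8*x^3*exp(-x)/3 8*gamma(s+3)/3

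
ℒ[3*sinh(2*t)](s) 6/(s^2 - 4)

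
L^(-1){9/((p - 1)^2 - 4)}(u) 9*exp(u)*sinh(2*u)/2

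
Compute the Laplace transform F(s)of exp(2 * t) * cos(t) (s - 2)/((s - 2)^2 + 1)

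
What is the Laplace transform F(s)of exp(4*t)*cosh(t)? (s - 4)/((s - 4)^2 - 1)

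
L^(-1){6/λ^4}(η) η^3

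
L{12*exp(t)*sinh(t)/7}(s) 12/(7*s*(s - 2))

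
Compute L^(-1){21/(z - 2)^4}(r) 7 * r^3 * exp(2 * r)/2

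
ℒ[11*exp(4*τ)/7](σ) 11/(7*(σ - 4))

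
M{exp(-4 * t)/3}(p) gamma(p)/(3 * 4^p)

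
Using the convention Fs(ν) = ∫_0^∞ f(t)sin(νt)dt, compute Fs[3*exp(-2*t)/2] 3*ν/(2*(ν^2 + 4))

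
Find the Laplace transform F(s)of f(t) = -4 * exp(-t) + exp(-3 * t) 1/(s + 3) - 4/(s + 1)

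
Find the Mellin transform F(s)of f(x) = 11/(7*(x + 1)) 11*pi*csc(pi*s)/7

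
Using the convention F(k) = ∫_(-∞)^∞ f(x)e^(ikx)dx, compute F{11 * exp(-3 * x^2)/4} 11 * sqrt(3) * sqrt(pi) * exp(-k^2/12)/12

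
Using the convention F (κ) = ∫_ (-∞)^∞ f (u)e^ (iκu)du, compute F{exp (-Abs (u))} 2/ (κ^2 + 1)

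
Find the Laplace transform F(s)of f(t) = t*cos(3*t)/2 (s^2 - 9)/(2*(s^2 + 9)^2)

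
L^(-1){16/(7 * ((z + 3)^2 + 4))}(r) 8 * exp(-3 * r) * sin(2 * r)/7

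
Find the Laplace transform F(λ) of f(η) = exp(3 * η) 1/(λ - 3) 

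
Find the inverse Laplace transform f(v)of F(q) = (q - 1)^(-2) v * exp(v)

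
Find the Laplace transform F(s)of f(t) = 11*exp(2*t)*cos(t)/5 11*(s - 2)/(5*((s - 2)^2 + 1))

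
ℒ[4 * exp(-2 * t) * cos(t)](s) 4 * (s + 2)/((s + 2)^2 + 1)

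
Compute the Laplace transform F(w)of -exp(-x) -1/(w + 1)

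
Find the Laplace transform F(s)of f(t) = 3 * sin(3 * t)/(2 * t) 3 * atan(3/s)/2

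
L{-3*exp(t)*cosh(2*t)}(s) 3*(1 - s)/((s - 1)^2-4)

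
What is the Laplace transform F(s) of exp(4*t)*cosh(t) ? (s - 4) /((s - 4) ^2 - 1) 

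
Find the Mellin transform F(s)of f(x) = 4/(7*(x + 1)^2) -4*pi*(s - 1)/(7*sin(pi*s))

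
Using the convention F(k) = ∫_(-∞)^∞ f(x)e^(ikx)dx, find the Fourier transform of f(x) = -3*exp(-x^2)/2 -3*sqrt(pi)*exp(-k^2/4)/2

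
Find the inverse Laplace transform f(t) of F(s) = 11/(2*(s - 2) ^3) 11*t^2*exp(2*t) /4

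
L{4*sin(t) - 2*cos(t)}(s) 4/(s^2 + 1) - 2*s/(s^2 + 1)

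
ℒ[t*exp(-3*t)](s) (s + 3)^(-2)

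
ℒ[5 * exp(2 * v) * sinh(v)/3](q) 5/(3 * ((q - 2)^2 - 1))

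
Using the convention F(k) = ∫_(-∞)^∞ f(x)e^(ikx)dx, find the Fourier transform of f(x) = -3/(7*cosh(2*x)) -3*pi/(14*cosh(pi*k/4))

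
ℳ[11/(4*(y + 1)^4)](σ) 11*gamma(σ)*gamma(4 - σ)/24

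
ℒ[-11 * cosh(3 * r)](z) -11 * z/(z^2 - 9)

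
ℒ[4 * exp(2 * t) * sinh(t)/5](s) 4/(5 * ((s - 2)^2 - 1))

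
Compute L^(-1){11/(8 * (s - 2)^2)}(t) 11 * t * exp(2 * t)/8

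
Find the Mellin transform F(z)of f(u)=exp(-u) gamma(z)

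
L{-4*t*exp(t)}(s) -4/(s - 1)^2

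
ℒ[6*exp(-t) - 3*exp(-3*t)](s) 6/(s + 1) - 3/(s + 3)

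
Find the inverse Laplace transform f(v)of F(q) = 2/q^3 v^2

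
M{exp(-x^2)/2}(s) gamma(s/2)/4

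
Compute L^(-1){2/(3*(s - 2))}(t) 2*exp(2*t)/3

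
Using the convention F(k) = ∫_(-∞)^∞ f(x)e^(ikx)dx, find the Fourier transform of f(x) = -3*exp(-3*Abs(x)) -18/(k^2 + 9)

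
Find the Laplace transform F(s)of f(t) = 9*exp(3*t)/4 9/(4*(s - 3))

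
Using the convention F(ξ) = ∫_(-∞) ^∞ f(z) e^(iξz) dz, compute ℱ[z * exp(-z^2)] I * sqrt(pi) * ξ * exp(-ξ^2/4) /2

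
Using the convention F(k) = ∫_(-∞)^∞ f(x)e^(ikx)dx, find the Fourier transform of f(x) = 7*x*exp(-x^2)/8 7*I*sqrt(pi)*k*exp(-k^2/4)/16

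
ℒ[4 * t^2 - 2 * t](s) 8/s^3 - 2/s^2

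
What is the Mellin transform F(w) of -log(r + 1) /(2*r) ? pi*csc(pi*w) /(2*(w - 1) ) 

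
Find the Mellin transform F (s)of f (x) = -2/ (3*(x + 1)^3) -pi*(s - 2)*(s - 1)/ (3*sin (pi*s))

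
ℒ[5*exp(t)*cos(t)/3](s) 5*(s - 1)/(3*((s - 1)^2 + 1))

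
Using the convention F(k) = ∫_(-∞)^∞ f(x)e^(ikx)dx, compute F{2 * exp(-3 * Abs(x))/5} 12/(5 * (k^2 + 9))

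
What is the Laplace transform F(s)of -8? -8/s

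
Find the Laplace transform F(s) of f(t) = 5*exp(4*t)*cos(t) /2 5*(s - 4) /(2*((s - 4) ^2 + 1) ) 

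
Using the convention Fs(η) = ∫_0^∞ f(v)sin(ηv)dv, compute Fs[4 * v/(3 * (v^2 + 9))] 2 * pi * exp(-3 * η)/3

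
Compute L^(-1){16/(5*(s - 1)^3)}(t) 8*t^2*exp(t)/5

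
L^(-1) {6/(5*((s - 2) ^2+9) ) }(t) 2*exp(2*t)*sin(3*t) /5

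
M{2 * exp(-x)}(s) 2 * gamma(s)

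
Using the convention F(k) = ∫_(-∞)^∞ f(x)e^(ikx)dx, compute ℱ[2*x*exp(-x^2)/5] I*sqrt(pi)*k*exp(-k^2/4)/5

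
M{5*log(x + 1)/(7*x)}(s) -5*pi*csc(pi*s)/(7*s - 7)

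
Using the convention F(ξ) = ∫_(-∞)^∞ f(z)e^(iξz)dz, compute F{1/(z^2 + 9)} pi * exp(-3 * Abs(ξ))/3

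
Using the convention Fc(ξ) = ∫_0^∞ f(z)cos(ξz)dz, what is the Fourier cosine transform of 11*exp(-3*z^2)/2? 11*sqrt(3)*sqrt(pi)*exp(-ξ^2/12)/12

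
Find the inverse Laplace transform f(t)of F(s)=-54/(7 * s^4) -9 * t^3/7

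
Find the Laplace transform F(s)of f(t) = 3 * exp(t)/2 3/(2 * (s - 1))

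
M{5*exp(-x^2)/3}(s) 5*gamma(s/2)/6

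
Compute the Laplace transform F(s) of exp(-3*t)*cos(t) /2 (s + 3) /(2*((s + 3) ^2 + 1) ) 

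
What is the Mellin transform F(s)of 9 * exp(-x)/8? 9 * gamma(s)/8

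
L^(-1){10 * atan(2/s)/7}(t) 10 * sin(2 * t)/(7 * t)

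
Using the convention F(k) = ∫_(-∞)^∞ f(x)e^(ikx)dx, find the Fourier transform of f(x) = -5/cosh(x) -5*pi/cosh(pi*k/2)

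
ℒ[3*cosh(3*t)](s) 3*s/(s^2 - 9)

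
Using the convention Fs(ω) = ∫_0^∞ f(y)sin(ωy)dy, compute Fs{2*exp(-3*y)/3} 2*ω/(3*(ω^2 + 9))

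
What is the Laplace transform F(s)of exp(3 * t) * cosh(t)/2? (s - 3)/(2 * ((s - 3)^2 - 1))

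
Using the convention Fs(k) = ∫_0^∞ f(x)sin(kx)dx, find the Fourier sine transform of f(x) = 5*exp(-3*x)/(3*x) 5*atan(k/3)/3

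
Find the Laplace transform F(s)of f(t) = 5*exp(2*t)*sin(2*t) 10/((s - 2)^2 + 4)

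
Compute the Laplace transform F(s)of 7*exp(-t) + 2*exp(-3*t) 7/(s + 1) + 2/(s + 3)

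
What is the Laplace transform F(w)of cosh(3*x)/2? w/(2*(w^2 - 9))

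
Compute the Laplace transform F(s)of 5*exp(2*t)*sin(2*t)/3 10/(3*((s - 2)^2 + 4))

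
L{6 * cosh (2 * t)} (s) 6 * s/ (s^2 - 4)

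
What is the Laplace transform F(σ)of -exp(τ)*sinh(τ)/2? -1/(2*σ*(σ - 2))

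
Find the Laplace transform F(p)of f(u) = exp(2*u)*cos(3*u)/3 (p - 2)/(3*((p - 2)^2+9))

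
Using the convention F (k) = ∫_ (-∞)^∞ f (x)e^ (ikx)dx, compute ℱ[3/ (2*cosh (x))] 3*pi/ (2*cosh (pi*k/2))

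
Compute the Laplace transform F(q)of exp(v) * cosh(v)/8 (q - 1)/(8 * q * (q - 2))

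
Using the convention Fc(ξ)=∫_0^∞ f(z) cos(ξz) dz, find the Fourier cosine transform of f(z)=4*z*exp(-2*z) 4*(4 - ξ^2) /(ξ^2+4) ^2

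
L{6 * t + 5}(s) 6/s^2 + 5/s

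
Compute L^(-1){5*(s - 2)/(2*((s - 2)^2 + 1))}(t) 5*exp(2*t)*cos(t)/2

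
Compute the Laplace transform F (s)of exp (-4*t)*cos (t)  (s+4)/ ( (s+4)^2+1)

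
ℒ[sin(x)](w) 1/(w^2 + 1)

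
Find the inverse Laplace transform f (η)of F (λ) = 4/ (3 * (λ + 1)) 4 * exp (-η)/3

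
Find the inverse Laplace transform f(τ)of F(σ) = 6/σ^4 τ^3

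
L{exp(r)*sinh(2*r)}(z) 2/((z - 1)^2 - 4)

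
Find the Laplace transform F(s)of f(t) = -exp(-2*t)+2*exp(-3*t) 2/(s+3) - 1/(s+2)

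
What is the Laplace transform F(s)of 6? 6/s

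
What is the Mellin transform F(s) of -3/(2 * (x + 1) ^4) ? pi * (s - 3) * (s - 2) * (s - 1) /(4 * sin(pi * s) ) 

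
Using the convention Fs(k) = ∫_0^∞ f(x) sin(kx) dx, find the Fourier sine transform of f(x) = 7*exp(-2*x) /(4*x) 7*atan(k/2) /4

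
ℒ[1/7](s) 1/(7*s)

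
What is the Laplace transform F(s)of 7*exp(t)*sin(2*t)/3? 14/(3*((s - 1)^2 + 4))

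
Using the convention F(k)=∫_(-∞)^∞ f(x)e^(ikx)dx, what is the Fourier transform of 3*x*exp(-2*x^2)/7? 3*sqrt(2)*I*sqrt(pi)*k*exp(-k^2/8)/56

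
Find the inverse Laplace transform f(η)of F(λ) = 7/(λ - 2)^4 7*η^3*exp(2*η)/6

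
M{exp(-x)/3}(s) gamma(s)/3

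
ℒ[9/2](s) 9/ (2*s)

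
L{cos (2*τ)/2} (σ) σ/ (2*(σ^2 + 4))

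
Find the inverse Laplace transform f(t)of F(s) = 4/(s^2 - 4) 2*sinh(2*t)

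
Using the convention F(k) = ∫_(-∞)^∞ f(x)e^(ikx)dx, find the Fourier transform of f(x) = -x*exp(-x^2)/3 -I*sqrt(pi)*k*exp(-k^2/4)/6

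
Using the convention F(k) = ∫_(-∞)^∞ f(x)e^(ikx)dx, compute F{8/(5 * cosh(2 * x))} 4 * pi/(5 * cosh(pi * k/4))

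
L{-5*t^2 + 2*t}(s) 2/s^2 - 10/s^3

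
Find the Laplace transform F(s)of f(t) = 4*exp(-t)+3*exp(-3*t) 3/(s+3)+4/(s+1)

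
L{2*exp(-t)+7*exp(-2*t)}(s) 7/(s+2)+2/(s+1)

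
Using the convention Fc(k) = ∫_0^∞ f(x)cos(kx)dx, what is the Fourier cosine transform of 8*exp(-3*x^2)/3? 4*sqrt(3)*sqrt(pi)*exp(-k^2/12)/9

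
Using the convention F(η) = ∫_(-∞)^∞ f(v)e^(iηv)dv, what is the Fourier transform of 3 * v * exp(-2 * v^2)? 3 * sqrt(2) * I * sqrt(pi) * η * exp(-η^2/8)/8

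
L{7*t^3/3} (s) 14/s^4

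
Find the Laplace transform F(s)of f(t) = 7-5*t 7/s - 5/s^2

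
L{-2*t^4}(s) -48/s^5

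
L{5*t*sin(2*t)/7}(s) 20*s/(7*(s^2 + 4)^2)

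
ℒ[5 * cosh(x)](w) 5 * w/(w^2 - 1)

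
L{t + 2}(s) 2/s + s^(-2)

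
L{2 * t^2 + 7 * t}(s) 7/s^2 + 4/s^3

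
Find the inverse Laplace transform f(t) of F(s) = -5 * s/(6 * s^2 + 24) -5 * cos(2 * t) /6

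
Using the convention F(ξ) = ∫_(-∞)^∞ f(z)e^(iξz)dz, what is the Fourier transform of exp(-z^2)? sqrt(pi)*exp(-ξ^2/4)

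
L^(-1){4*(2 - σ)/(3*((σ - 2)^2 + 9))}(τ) -4*exp(2*τ)*cos(3*τ)/3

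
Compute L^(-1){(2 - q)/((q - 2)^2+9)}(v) -exp(2 * v) * cos(3 * v)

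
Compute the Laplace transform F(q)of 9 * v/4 9/(4 * q^2)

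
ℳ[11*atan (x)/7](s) -11*pi*sec (pi*s/2)/ (14*s)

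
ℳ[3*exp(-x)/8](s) 3*gamma(s)/8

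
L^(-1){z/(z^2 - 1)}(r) cosh(r)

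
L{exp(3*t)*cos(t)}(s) (s - 3)/((s - 3)^2+1)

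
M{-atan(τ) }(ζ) pi*sec(pi*ζ/2) /(2*ζ) 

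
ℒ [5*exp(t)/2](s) 5/(2*(s - 1))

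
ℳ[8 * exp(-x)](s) 8 * gamma(s)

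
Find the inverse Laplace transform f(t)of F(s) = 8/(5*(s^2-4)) 4*sinh(2*t)/5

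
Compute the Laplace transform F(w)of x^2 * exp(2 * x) 2/(w - 2)^3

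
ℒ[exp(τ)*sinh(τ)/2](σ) 1/(2*σ*(σ - 2))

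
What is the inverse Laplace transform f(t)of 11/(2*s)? 11/2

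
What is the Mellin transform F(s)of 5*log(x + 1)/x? -5*pi*csc(pi*s)/(s - 1)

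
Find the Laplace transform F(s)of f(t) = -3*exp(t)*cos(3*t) 3*(1 - s)/((s - 1)^2+9)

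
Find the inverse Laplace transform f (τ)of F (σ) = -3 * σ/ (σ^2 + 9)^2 -τ * sin (3 * τ)/2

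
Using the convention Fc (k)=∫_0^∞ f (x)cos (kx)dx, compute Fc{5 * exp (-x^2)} 5 * sqrt (pi) * exp (-k^2/4)/2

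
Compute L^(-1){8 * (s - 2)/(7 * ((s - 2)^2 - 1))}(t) 8 * exp(2 * t) * cosh(t)/7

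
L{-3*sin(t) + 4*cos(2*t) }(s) 4*s/(s^2 + 4) - 3/(s^2 + 1) 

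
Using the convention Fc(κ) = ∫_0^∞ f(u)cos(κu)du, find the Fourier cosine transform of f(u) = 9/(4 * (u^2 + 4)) 9 * pi * exp(-2 * κ)/16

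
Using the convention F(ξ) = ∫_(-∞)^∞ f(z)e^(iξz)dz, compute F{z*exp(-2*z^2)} sqrt(2)*I*sqrt(pi)*ξ*exp(-ξ^2/8)/8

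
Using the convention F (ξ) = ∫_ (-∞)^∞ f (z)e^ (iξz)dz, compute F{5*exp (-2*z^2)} 5*sqrt (2)*sqrt (pi)*exp (-ξ^2/8)/2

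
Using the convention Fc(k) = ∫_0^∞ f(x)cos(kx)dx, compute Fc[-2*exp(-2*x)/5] -4/(5*k^2 + 20)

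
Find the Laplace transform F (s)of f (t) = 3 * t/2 3/ (2 * s^2)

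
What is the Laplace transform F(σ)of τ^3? 6/σ^4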